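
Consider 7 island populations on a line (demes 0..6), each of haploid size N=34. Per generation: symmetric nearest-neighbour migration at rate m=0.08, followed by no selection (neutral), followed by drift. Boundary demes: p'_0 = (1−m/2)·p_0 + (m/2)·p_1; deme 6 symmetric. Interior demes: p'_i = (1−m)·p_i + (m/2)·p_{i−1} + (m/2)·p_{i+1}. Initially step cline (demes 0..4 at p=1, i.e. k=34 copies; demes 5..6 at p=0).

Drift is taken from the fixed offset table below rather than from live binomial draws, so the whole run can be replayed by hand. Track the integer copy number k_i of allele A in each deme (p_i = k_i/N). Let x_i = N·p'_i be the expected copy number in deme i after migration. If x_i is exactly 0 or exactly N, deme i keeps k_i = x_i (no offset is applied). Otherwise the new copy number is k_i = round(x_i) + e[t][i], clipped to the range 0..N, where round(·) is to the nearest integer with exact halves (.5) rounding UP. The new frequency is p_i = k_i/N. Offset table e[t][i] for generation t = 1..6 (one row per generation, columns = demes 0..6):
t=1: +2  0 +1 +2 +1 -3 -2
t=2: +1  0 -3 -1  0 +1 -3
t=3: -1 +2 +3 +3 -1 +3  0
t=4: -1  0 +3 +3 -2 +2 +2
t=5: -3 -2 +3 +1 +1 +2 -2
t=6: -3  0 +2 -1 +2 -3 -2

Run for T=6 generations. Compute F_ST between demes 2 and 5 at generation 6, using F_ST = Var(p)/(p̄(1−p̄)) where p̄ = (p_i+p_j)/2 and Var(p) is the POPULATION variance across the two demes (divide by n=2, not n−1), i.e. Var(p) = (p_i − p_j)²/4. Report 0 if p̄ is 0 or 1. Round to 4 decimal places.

0.6190

t=0: k=[34 34 34 34 34 0 0]
t=1: x=[34.0000 34.0000 34.0000 34.0000 32.6400 1.3600 0.0000] k=[34 34 34 34 34 0 0]
t=2: x=[34.0000 34.0000 34.0000 34.0000 32.6400 1.3600 0.0000] k=[34 34 34 34 33 2 0]
t=3: x=[34.0000 34.0000 34.0000 33.9600 31.8000 3.1600 0.0800] k=[34 34 34 34 31 6 0]
t=4: x=[34.0000 34.0000 34.0000 33.8800 30.1200 6.7600 0.2400] k=[34 34 34 34 28 9 2]
t=5: x=[34.0000 34.0000 34.0000 33.7600 27.4800 9.4800 2.2800] k=[34 34 34 34 28 11 0]
t=6: x=[34.0000 34.0000 34.0000 33.7600 27.5600 11.2400 0.4400] k=[34 34 34 33 30 8 0]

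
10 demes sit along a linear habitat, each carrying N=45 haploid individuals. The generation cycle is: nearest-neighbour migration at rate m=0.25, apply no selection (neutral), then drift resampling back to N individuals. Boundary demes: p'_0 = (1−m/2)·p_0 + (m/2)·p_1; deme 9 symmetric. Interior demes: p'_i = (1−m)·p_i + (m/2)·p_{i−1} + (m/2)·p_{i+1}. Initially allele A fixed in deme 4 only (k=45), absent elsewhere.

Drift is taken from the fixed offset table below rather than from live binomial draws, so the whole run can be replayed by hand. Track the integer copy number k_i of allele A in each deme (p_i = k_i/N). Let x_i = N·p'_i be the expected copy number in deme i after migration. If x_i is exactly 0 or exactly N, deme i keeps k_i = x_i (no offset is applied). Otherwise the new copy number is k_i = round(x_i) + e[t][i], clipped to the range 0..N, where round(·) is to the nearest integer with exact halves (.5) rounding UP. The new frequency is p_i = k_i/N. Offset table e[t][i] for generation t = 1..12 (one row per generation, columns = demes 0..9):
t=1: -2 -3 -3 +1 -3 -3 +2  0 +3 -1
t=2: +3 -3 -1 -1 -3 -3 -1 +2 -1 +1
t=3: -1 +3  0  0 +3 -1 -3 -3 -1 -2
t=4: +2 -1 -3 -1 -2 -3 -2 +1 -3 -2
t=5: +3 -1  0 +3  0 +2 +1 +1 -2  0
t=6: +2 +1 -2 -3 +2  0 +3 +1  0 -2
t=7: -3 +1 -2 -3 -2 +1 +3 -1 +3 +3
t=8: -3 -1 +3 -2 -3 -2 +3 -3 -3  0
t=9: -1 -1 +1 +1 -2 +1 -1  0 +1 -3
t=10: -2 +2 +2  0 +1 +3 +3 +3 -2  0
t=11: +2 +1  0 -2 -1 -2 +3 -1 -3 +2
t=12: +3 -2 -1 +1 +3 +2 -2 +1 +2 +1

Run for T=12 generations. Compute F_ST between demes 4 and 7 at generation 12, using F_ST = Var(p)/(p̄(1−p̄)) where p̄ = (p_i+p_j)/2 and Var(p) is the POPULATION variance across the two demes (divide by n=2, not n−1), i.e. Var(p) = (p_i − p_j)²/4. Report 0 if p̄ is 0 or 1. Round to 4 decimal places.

t=0: k=[0 0 0 0 45 0 0 0 0 0]
t=1: x=[0.0000 0.0000 0.0000 5.6250 33.7500 5.6250 0.0000 0.0000 0.0000 0.0000] k=[0 0 0 7 31 3 0 0 0 0]
t=2: x=[0.0000 0.0000 0.8750 9.1250 24.5000 6.1250 0.3750 0.0000 0.0000 0.0000] k=[0 0 0 8 22 3 0 0 0 0]
t=3: x=[0.0000 0.0000 1.0000 8.7500 17.8750 5.0000 0.3750 0.0000 0.0000 0.0000] k=[0 0 1 9 21 4 0 0 0 0]
t=4: x=[0.0000 0.1250 1.8750 9.5000 17.3750 5.6250 0.5000 0.0000 0.0000 0.0000] k=[0 0 0 9 15 3 0 0 0 0]
t=5: x=[0.0000 0.0000 1.1250 8.6250 12.7500 4.1250 0.3750 0.0000 0.0000 0.0000] k=[0 0 1 12 13 6 1 0 0 0]
t=6: x=[0.0000 0.1250 2.2500 10.7500 12.0000 6.2500 1.5000 0.1250 0.0000 0.0000] k=[0 1 0 8 14 6 5 1 0 0]
t=7: x=[0.1250 0.7500 1.1250 7.7500 12.2500 6.8750 4.6250 1.3750 0.1250 0.0000] k=[0 2 0 5 10 8 8 0 3 0]
t=8: x=[0.2500 1.5000 0.8750 5.0000 9.1250 8.2500 7.0000 1.3750 2.2500 0.3750] k=[0 1 4 3 6 6 10 0 0 0]
t=9: x=[0.1250 1.2500 3.5000 3.5000 5.6250 6.5000 8.2500 1.2500 0.0000 0.0000] k=[0 0 5 5 4 8 7 1 0 0]
t=10: x=[0.0000 0.6250 4.3750 4.8750 4.6250 7.3750 6.3750 1.6250 0.1250 0.0000] k=[0 3 6 5 6 10 9 5 0 0]
t=11: x=[0.3750 3.0000 5.5000 5.2500 6.3750 9.3750 8.6250 4.8750 0.6250 0.0000] k=[2 4 6 3 5 7 12 4 0 0]
t=12: x=[2.2500 4.0000 5.3750 3.6250 5.0000 7.3750 10.3750 4.5000 0.5000 0.0000] k=[5 2 4 5 8 9 8 6 3 0]

0.0038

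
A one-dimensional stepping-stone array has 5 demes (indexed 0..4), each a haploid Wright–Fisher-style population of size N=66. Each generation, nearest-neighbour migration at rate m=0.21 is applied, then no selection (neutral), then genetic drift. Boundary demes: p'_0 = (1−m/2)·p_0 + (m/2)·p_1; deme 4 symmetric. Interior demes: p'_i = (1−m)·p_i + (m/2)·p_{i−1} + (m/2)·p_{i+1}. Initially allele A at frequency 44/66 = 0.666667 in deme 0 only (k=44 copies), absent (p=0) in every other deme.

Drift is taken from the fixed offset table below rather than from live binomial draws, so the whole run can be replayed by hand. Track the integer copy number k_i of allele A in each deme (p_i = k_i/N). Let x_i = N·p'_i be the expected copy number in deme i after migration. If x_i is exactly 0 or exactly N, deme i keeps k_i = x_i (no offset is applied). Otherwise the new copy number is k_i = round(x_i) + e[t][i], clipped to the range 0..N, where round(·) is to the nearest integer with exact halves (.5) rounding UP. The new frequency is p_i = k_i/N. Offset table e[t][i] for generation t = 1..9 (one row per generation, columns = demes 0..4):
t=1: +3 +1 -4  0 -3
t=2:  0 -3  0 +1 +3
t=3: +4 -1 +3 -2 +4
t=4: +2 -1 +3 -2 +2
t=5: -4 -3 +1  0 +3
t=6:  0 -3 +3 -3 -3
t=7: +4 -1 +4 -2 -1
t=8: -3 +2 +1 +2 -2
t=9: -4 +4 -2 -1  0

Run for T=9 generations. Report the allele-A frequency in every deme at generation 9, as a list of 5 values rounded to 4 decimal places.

[0.3182, 0.3030, 0.1364, 0.0455, 0.0000]

t=0: k=[44 0 0 0 0]
t=1: x=[39.3800 4.6200 0.0000 0.0000 0.0000] k=[42 6 0 0 0]
t=2: x=[38.2200 9.1500 0.6300 0.0000 0.0000] k=[38 6 1 0 0]
t=3: x=[34.6400 8.8350 1.4200 0.1050 0.0000] k=[39 8 4 0 0]
t=4: x=[35.7450 10.8350 4.0000 0.4200 0.0000] k=[38 10 7 0 0]
t=5: x=[35.0600 12.6250 6.5800 0.7350 0.0000] k=[31 10 8 1 0]
t=6: x=[28.7950 11.9950 7.4750 1.6300 0.1050] k=[29 9 10 0 0]
t=7: x=[26.9000 11.2050 8.8450 1.0500 0.0000] k=[31 10 13 0 0]
t=8: x=[28.7950 12.5200 11.3200 1.3650 0.0000] k=[26 15 12 3 0]
t=9: x=[24.8450 15.8400 11.3700 3.6300 0.3150] k=[21 20 9 3 0]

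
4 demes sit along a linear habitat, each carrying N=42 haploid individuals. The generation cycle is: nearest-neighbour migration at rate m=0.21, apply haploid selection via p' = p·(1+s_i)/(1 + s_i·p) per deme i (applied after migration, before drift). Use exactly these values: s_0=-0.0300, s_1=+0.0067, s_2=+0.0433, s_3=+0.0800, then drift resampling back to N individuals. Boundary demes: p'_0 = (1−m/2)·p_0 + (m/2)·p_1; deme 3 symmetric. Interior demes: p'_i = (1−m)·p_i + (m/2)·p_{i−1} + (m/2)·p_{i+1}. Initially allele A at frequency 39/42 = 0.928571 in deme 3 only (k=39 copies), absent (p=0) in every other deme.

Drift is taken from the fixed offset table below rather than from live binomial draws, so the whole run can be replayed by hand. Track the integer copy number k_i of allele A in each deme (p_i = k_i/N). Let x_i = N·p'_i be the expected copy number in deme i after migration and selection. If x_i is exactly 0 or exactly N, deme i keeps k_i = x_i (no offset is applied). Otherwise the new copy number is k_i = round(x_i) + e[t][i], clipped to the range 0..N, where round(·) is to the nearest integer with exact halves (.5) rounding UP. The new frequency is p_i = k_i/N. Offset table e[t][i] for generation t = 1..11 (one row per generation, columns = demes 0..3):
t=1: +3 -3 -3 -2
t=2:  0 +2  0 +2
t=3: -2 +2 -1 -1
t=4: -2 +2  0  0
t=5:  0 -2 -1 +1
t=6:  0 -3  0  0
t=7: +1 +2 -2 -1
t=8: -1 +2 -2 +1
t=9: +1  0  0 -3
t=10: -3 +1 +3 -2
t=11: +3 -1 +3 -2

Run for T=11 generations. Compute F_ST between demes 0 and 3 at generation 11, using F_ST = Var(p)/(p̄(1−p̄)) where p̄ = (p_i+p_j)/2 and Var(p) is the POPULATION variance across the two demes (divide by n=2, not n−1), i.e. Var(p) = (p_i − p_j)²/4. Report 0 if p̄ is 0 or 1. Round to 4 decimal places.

t=0: k=[0 0 0 39]
t=1: x=[0.0000 0.0000 4.2544 35.3473] k=[0 0 1 33]
t=2: x=[0.0000 0.1057 4.4199 30.3005] k=[0 2 4 32]
t=3: x=[0.2037 2.0128 6.9730 29.7387] k=[0 4 6 29]
t=4: x=[0.4075 3.8131 8.4885 27.3280] k=[0 6 8 27]
t=5: x=[0.6114 5.6124 10.1067 25.7776] k=[1 4 9 27]
t=6: x=[1.2767 4.2354 10.6995 25.8810] k=[1 1 11 26]
t=7: x=[0.9707 2.0631 11.8828 25.2063] k=[2 4 10 24]
t=8: x=[2.1471 4.4465 11.1844 23.3312] k=[1 6 9 24]
t=9: x=[1.4809 5.8234 10.5922 23.2269] k=[2 6 11 20]
t=10: x=[2.3515 6.1399 11.7758 19.8586] k=[0 7 15 18]
t=11: x=[0.7133 7.1445 14.8797 18.4774] k=[4 6 18 16]

0.1125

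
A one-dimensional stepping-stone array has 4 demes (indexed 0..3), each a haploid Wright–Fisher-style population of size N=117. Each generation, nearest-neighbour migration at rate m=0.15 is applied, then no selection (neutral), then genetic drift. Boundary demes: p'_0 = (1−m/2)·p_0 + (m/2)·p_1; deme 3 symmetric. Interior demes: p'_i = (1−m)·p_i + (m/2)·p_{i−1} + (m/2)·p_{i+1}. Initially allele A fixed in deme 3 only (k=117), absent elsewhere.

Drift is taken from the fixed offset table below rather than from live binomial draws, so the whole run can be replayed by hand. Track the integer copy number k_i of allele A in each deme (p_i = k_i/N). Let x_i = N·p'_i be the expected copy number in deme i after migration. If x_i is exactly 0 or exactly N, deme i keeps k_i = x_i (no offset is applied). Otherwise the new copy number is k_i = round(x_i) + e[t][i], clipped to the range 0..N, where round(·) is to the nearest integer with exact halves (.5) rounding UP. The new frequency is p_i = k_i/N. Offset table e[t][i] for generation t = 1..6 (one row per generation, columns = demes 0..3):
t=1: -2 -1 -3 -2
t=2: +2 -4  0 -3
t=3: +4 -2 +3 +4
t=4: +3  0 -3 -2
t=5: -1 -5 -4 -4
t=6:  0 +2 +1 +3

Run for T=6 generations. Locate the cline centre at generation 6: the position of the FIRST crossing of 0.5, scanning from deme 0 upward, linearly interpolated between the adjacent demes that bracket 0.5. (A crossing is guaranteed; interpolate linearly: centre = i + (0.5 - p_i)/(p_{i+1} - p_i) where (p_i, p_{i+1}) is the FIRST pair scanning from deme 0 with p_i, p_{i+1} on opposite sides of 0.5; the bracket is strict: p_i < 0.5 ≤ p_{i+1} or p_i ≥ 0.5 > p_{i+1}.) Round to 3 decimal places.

2.644

t=0: k=[0 0 0 117]
t=1: x=[0.0000 0.0000 8.7750 108.2250] k=[0 0 6 106]
t=2: x=[0.0000 0.4500 13.0500 98.5000] k=[0 0 13 96]
t=3: x=[0.0000 0.9750 18.2500 89.7750] k=[0 0 21 94]
t=4: x=[0.0000 1.5750 24.9000 88.5250] k=[0 2 22 87]
t=5: x=[0.1500 3.3500 25.3750 82.1250] k=[0 0 21 78]
t=6: x=[0.0000 1.5750 23.7000 73.7250] k=[0 4 25 77]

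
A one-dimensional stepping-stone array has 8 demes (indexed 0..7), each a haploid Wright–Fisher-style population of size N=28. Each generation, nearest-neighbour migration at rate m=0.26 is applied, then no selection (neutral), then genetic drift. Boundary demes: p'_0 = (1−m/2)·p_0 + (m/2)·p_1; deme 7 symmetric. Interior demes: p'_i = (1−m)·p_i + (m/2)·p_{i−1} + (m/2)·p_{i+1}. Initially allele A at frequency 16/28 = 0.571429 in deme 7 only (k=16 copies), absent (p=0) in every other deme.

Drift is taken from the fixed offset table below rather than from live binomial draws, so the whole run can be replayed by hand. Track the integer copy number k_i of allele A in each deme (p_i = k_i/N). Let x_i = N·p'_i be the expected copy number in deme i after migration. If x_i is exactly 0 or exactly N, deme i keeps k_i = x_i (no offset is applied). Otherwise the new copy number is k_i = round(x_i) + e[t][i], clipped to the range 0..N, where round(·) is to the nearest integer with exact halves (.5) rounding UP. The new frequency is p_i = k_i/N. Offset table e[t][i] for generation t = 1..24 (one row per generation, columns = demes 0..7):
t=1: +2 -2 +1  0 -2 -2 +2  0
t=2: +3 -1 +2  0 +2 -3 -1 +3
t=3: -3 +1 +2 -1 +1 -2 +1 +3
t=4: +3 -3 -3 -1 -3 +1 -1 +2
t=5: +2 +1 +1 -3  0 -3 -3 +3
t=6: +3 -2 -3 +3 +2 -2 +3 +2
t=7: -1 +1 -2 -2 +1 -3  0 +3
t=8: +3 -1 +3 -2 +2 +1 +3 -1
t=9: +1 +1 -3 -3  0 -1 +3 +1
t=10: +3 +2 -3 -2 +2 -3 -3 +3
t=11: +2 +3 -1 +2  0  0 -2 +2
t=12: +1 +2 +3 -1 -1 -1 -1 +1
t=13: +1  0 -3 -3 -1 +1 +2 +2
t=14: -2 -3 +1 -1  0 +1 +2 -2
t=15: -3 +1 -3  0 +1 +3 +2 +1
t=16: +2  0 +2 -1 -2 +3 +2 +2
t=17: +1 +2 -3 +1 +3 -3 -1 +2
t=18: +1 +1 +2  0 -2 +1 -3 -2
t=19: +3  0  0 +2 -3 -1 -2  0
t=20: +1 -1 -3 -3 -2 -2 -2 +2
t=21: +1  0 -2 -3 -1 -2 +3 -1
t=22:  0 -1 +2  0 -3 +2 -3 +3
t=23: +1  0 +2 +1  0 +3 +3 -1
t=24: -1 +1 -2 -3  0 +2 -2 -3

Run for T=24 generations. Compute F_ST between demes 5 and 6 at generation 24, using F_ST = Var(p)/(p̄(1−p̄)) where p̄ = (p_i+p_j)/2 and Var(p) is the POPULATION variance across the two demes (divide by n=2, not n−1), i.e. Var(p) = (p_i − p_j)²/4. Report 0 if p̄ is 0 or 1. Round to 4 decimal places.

t=0: k=[0 0 0 0 0 0 0 16]
t=1: x=[0.0000 0.0000 0.0000 0.0000 0.0000 0.0000 2.0800 13.9200] k=[0 0 0 0 0 0 4 14]
t=2: x=[0.0000 0.0000 0.0000 0.0000 0.0000 0.5200 4.7800 12.7000] k=[0 0 0 0 0 0 4 16]
t=3: x=[0.0000 0.0000 0.0000 0.0000 0.0000 0.5200 5.0400 14.4400] k=[0 0 0 0 0 0 6 17]
t=4: x=[0.0000 0.0000 0.0000 0.0000 0.0000 0.7800 6.6500 15.5700] k=[0 0 0 0 0 2 6 18]
t=5: x=[0.0000 0.0000 0.0000 0.0000 0.2600 2.2600 7.0400 16.4400] k=[0 0 0 0 0 0 4 19]
t=6: x=[0.0000 0.0000 0.0000 0.0000 0.0000 0.5200 5.4300 17.0500] k=[0 0 0 0 0 0 8 19]
t=7: x=[0.0000 0.0000 0.0000 0.0000 0.0000 1.0400 8.3900 17.5700] k=[0 0 0 0 0 0 8 21]
t=8: x=[0.0000 0.0000 0.0000 0.0000 0.0000 1.0400 8.6500 19.3100] k=[0 0 0 0 0 2 12 18]
t=9: x=[0.0000 0.0000 0.0000 0.0000 0.2600 3.0400 11.4800 17.2200] k=[0 0 0 0 0 2 14 18]
t=10: x=[0.0000 0.0000 0.0000 0.0000 0.2600 3.3000 12.9600 17.4800] k=[0 0 0 0 2 0 10 20]
t=11: x=[0.0000 0.0000 0.0000 0.2600 1.4800 1.5600 10.0000 18.7000] k=[0 0 0 2 1 2 8 21]
t=12: x=[0.0000 0.0000 0.2600 1.6100 1.2600 2.6500 8.9100 19.3100] k=[0 0 3 1 0 2 8 20]
t=13: x=[0.0000 0.3900 2.3500 1.1300 0.3900 2.5200 8.7800 18.4400] k=[0 0 0 0 0 4 11 20]
t=14: x=[0.0000 0.0000 0.0000 0.0000 0.5200 4.3900 11.2600 18.8300] k=[0 0 0 0 1 5 13 17]
t=15: x=[0.0000 0.0000 0.0000 0.1300 1.3900 5.5200 12.4800 16.4800] k=[0 0 0 0 2 9 14 17]
t=16: x=[0.0000 0.0000 0.0000 0.2600 2.6500 8.7400 13.7400 16.6100] k=[0 0 0 0 1 12 16 19]
t=17: x=[0.0000 0.0000 0.0000 0.1300 2.3000 11.0900 15.8700 18.6100] k=[0 0 0 1 5 8 15 21]
t=18: x=[0.0000 0.0000 0.1300 1.3900 4.8700 8.5200 14.8700 20.2200] k=[0 0 2 1 3 10 12 18]
t=19: x=[0.0000 0.2600 1.6100 1.3900 3.6500 9.3500 12.5200 17.2200] k=[0 0 2 3 1 8 11 17]
t=20: x=[0.0000 0.2600 1.8700 2.6100 2.1700 7.4800 11.3900 16.2200] k=[0 0 0 0 0 5 9 18]
t=21: x=[0.0000 0.0000 0.0000 0.0000 0.6500 4.8700 9.6500 16.8300] k=[0 0 0 0 0 3 13 16]
t=22: x=[0.0000 0.0000 0.0000 0.0000 0.3900 3.9100 12.0900 15.6100] k=[0 0 0 0 0 6 9 19]
t=23: x=[0.0000 0.0000 0.0000 0.0000 0.7800 5.6100 9.9100 17.7000] k=[0 0 0 0 1 9 13 17]
t=24: x=[0.0000 0.0000 0.0000 0.1300 1.9100 8.4800 13.0000 16.4800] k=[0 0 0 0 2 10 11 13]

0.0014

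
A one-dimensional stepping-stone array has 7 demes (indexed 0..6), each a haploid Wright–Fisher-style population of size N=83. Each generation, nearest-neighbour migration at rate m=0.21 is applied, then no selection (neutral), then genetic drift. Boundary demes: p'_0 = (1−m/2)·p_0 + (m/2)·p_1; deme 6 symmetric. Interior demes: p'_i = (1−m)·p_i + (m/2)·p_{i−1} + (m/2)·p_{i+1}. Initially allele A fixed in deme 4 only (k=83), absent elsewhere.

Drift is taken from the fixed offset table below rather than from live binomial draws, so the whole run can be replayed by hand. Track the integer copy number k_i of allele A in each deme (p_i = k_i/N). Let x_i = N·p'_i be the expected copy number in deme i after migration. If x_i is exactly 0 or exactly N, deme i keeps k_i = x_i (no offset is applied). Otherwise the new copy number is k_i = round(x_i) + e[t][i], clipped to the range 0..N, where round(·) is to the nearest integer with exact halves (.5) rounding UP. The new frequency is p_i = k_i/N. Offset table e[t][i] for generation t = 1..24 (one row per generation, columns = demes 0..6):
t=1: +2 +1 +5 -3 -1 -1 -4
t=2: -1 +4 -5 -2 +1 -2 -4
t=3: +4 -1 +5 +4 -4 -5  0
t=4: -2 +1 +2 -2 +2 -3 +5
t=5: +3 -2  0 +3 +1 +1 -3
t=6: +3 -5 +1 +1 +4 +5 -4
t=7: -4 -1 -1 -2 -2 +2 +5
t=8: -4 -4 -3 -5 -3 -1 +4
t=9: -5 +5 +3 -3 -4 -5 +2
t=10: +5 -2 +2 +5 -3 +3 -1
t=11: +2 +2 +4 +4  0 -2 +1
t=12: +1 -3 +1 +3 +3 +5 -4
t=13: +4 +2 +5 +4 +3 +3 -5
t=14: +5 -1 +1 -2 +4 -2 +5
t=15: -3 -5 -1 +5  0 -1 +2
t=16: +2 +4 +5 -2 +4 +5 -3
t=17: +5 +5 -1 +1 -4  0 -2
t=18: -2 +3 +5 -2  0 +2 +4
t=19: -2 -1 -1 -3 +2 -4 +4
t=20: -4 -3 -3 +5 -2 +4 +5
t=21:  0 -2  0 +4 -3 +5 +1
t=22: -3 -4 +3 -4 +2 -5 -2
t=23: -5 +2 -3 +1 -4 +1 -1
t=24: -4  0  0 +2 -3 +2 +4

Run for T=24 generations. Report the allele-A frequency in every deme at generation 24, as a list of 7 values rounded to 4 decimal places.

t=0: k=[0 0 0 0 83 0 0]
t=1: x=[0.0000 0.0000 0.0000 8.7150 65.5700 8.7150 0.0000] k=[0 0 0 6 65 8 0]
t=2: x=[0.0000 0.0000 0.6300 11.5650 52.8200 13.1450 0.8400] k=[0 0 0 10 54 11 0]
t=3: x=[0.0000 0.0000 1.0500 13.5700 44.8650 14.3600 1.1550] k=[0 0 6 18 41 9 1]
t=4: x=[0.0000 0.6300 6.6300 19.1550 35.2250 11.5200 1.8400] k=[0 2 9 17 37 9 7]
t=5: x=[0.2100 2.5250 9.1050 18.2600 31.9600 11.7300 7.2100] k=[3 1 9 21 33 13 4]
t=6: x=[2.7900 2.0500 9.4200 21.0000 29.6400 14.1550 4.9450] k=[6 0 10 22 34 19 1]
t=7: x=[5.3700 1.6800 10.2100 22.0000 31.1650 18.6850 2.8900] k=[1 1 9 20 29 21 8]
t=8: x=[1.0000 1.8400 9.3150 19.7900 27.2150 20.4750 9.3650] k=[0 0 6 15 24 19 13]
t=9: x=[0.0000 0.6300 6.3150 15.0000 22.5300 18.8950 13.6300] k=[0 6 9 12 19 14 16]
t=10: x=[0.6300 5.6850 9.0000 12.4200 17.7400 14.7350 15.7900] k=[6 4 11 17 15 18 15]
t=11: x=[5.7900 4.9450 10.8950 16.1600 15.5250 17.3700 15.3150] k=[8 7 15 20 16 15 16]
t=12: x=[7.8950 7.9450 14.6850 19.0550 16.3150 15.2100 15.8950] k=[9 5 16 22 19 20 12]
t=13: x=[8.5800 6.5750 15.4750 21.0550 19.4200 19.0550 12.8400] k=[13 9 20 25 22 22 8]
t=14: x=[12.5800 10.5750 19.3700 24.1600 22.3150 20.5300 9.4700] k=[18 10 20 22 26 19 14]
t=15: x=[17.1600 11.8900 19.1600 22.2100 24.8450 19.2100 14.5250] k=[14 7 18 27 25 18 17]
t=16: x=[13.2650 8.8900 17.7900 25.8450 24.4750 18.6300 17.1050] k=[15 13 23 24 28 24 14]
t=17: x=[14.7900 14.2600 22.0550 24.3150 27.1600 23.3700 15.0500] k=[20 19 21 25 23 23 13]
t=18: x=[19.8950 19.3150 21.2100 24.3700 23.2100 21.9500 14.0500] k=[18 22 26 22 23 24 18]
t=19: x=[18.4200 22.0000 25.1600 22.5250 23.0000 23.2650 18.6300] k=[16 21 24 20 25 19 23]
t=20: x=[16.5250 20.7900 23.2650 20.9450 23.8450 20.0500 22.5800] k=[13 18 20 26 22 24 28]
t=21: x=[13.5250 17.6850 20.4200 24.9500 22.6300 24.2100 27.5800] k=[14 16 20 29 20 29 29]
t=22: x=[14.2100 16.2100 20.5250 27.1100 21.8900 28.0550 29.0000] k=[11 12 24 23 24 23 27]
t=23: x=[11.1050 13.1550 22.6350 23.2100 23.7900 23.5250 26.5800] k=[6 15 20 24 20 25 26]
t=24: x=[6.9450 14.5800 19.8950 23.1600 20.9450 24.5800 25.8950] k=[3 15 20 25 18 27 30]

[0.0361, 0.1807, 0.2410, 0.3012, 0.2169, 0.3253, 0.3614]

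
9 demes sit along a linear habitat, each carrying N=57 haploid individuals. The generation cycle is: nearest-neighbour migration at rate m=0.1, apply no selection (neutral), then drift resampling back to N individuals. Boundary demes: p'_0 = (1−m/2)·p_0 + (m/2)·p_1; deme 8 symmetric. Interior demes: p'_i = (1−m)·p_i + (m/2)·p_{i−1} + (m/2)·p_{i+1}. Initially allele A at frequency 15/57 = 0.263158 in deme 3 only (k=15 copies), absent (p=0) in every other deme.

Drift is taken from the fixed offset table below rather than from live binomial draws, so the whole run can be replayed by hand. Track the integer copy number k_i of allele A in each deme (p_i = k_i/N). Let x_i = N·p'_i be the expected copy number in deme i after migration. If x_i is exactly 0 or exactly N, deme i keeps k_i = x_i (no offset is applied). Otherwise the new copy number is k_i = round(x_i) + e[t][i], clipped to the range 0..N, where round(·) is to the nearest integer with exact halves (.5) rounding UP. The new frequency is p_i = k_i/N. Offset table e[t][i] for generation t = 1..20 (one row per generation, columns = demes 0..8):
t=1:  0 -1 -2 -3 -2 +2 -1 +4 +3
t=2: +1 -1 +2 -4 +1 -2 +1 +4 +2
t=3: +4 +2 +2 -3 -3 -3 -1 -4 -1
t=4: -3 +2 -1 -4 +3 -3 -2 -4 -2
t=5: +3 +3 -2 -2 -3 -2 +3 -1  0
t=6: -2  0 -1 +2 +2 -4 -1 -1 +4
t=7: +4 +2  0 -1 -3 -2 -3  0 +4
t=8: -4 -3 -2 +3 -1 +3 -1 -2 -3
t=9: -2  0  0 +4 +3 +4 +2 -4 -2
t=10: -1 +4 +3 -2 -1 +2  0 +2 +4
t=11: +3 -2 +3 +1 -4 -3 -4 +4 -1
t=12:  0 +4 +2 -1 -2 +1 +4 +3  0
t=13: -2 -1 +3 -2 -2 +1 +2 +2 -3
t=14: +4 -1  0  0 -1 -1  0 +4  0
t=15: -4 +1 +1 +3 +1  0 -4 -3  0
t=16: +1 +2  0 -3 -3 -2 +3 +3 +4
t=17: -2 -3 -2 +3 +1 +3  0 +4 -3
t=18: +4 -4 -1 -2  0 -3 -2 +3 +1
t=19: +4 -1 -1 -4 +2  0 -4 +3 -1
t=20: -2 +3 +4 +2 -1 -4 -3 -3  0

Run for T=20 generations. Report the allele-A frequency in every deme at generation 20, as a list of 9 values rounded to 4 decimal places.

t=0: k=[0 0 0 15 0 0 0 0 0]
t=1: x=[0.0000 0.0000 0.7500 13.5000 0.7500 0.0000 0.0000 0.0000 0.0000] k=[0 0 0 11 0 0 0 0 0]
t=2: x=[0.0000 0.0000 0.5500 9.9000 0.5500 0.0000 0.0000 0.0000 0.0000] k=[0 0 3 6 2 0 0 0 0]
t=3: x=[0.0000 0.1500 3.0000 5.6500 2.1000 0.1000 0.0000 0.0000 0.0000] k=[0 2 5 3 0 0 0 0 0]
t=4: x=[0.1000 2.0500 4.7500 2.9500 0.1500 0.0000 0.0000 0.0000 0.0000] k=[0 4 4 0 3 0 0 0 0]
t=5: x=[0.2000 3.8000 3.8000 0.3500 2.7000 0.1500 0.0000 0.0000 0.0000] k=[3 7 2 0 0 0 0 0 0]
t=6: x=[3.2000 6.5500 2.1500 0.1000 0.0000 0.0000 0.0000 0.0000 0.0000] k=[1 7 1 2 0 0 0 0 0]
t=7: x=[1.3000 6.4000 1.3500 1.8500 0.1000 0.0000 0.0000 0.0000 0.0000] k=[5 8 1 1 0 0 0 0 0]
t=8: x=[5.1500 7.5000 1.3500 0.9500 0.0500 0.0000 0.0000 0.0000 0.0000] k=[1 5 0 4 0 0 0 0 0]
t=9: x=[1.2000 4.5500 0.4500 3.6000 0.2000 0.0000 0.0000 0.0000 0.0000] k=[0 5 0 8 3 0 0 0 0]
t=10: x=[0.2500 4.5000 0.6500 7.3500 3.1000 0.1500 0.0000 0.0000 0.0000] k=[0 9 4 5 2 2 0 0 0]
t=11: x=[0.4500 8.3000 4.3000 4.8000 2.1500 1.9000 0.1000 0.0000 0.0000] k=[3 6 7 6 0 0 0 0 0]
t=12: x=[3.1500 5.9000 6.9000 5.7500 0.3000 0.0000 0.0000 0.0000 0.0000] k=[3 10 9 5 0 0 0 0 0]
t=13: x=[3.3500 9.6000 8.8500 4.9500 0.2500 0.0000 0.0000 0.0000 0.0000] k=[1 9 12 3 0 0 0 0 0]
t=14: x=[1.4000 8.7500 11.4000 3.3000 0.1500 0.0000 0.0000 0.0000 0.0000] k=[5 8 11 3 0 0 0 0 0]
t=15: x=[5.1500 8.0000 10.4500 3.2500 0.1500 0.0000 0.0000 0.0000 0.0000] k=[1 9 11 6 1 0 0 0 0]
t=16: x=[1.4000 8.7000 10.6500 6.0000 1.2000 0.0500 0.0000 0.0000 0.0000] k=[2 11 11 3 0 0 0 0 0]
t=17: x=[2.4500 10.5500 10.6000 3.2500 0.1500 0.0000 0.0000 0.0000 0.0000] k=[0 8 9 6 1 0 0 0 0]
t=18: x=[0.4000 7.6500 8.8000 5.9000 1.2000 0.0500 0.0000 0.0000 0.0000] k=[4 4 8 4 1 0 0 0 0]
t=19: x=[4.0000 4.2000 7.6000 4.0500 1.1000 0.0500 0.0000 0.0000 0.0000] k=[8 3 7 0 3 0 0 0 0]
t=20: x=[7.7500 3.4500 6.4500 0.5000 2.7000 0.1500 0.0000 0.0000 0.0000] k=[6 6 10 3 2 0 0 0 0]

[0.1053, 0.1053, 0.1754, 0.0526, 0.0351, 0.0000, 0.0000, 0.0000, 0.0000]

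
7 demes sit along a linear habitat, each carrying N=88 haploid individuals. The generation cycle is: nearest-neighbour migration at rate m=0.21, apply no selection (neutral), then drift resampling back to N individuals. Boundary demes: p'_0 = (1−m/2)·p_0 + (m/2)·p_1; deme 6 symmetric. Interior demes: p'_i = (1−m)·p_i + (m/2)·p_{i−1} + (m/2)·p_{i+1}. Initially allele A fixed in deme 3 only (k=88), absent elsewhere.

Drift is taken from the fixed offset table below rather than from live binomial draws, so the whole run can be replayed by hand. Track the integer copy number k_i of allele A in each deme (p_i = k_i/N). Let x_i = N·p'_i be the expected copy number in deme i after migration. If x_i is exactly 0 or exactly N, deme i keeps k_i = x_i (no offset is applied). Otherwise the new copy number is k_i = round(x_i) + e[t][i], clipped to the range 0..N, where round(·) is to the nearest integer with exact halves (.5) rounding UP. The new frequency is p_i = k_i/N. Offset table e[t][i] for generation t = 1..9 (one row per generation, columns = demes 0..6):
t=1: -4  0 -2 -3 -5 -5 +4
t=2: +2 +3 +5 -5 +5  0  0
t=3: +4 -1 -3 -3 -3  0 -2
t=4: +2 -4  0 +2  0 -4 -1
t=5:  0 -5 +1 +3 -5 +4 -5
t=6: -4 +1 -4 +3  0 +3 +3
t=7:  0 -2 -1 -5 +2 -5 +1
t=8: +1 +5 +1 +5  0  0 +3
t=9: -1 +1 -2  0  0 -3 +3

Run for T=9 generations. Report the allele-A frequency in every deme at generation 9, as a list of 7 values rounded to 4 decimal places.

t=0: k=[0 0 0 88 0 0 0]
t=1: x=[0.0000 0.0000 9.2400 69.5200 9.2400 0.0000 0.0000] k=[0 0 7 67 4 0 0]
t=2: x=[0.0000 0.7350 12.5650 54.0850 10.1950 0.4200 0.0000] k=[0 4 18 49 15 0 0]
t=3: x=[0.4200 5.0500 19.7850 42.1750 16.9950 1.5750 0.0000] k=[4 4 17 39 14 2 0]
t=4: x=[4.0000 5.3650 17.9450 34.0650 15.3650 3.0500 0.2100] k=[6 1 18 36 15 0 0]
t=5: x=[5.4750 3.3100 18.1050 31.9050 15.6300 1.5750 0.0000] k=[5 0 19 35 11 6 0]
t=6: x=[4.4750 2.5200 18.6850 30.8000 12.9950 5.8950 0.6300] k=[0 4 15 34 13 9 4]
t=7: x=[0.4200 4.7350 15.8400 29.8000 14.7850 8.8950 4.5250] k=[0 3 15 25 17 4 6]
t=8: x=[0.3150 3.9450 14.7900 23.1100 16.4750 5.5750 5.7900] k=[1 9 16 28 16 6 9]
t=9: x=[1.8400 8.8950 16.5250 25.4800 16.2100 7.3650 8.6850] k=[1 10 15 25 16 4 12]

[0.0114, 0.1136, 0.1705, 0.2841, 0.1818, 0.0455, 0.1364]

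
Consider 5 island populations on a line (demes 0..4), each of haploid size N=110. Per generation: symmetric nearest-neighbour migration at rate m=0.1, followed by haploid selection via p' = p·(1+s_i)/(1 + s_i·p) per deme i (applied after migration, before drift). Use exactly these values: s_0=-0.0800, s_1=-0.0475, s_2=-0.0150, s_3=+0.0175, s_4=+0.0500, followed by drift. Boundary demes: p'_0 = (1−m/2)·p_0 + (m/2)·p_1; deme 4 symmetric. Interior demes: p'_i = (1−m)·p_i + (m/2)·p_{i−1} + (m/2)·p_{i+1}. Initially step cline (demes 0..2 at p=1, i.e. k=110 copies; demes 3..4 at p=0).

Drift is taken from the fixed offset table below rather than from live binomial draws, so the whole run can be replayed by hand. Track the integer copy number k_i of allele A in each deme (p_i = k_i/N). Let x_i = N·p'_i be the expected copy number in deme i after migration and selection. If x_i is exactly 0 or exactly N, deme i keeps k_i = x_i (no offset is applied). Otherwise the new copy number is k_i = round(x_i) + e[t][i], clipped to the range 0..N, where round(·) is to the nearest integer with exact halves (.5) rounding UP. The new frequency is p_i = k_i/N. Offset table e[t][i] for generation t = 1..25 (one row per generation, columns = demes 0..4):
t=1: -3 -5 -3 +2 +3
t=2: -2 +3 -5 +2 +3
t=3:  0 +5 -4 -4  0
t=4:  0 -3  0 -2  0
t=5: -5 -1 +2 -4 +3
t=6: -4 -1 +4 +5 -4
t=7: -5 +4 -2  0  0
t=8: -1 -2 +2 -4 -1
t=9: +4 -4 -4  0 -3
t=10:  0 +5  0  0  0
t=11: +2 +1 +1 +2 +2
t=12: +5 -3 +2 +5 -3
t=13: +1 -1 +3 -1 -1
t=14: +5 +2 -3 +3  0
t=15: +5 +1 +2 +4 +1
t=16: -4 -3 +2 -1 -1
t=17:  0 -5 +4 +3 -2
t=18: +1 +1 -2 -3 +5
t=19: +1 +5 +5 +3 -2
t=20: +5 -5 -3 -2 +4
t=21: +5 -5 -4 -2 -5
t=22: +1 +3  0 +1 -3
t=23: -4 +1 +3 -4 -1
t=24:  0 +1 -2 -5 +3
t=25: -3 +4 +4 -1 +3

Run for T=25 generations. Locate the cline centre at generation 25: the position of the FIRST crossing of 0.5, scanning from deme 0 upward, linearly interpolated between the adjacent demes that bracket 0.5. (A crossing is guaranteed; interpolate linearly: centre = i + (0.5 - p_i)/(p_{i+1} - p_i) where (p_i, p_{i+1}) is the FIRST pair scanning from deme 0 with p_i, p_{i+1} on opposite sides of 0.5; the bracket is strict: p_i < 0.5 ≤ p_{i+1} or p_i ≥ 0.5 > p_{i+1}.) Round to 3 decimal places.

2.448

t=0: k=[110 110 110 0 0]
t=1: x=[110.0000 110.0000 104.4205 5.5914 0.0000] k=[110 110 101 8 0]
t=2: x=[110.0000 109.5277 96.6234 12.4401 0.4199] k=[110 110 92 14 3]
t=3: x=[110.0000 109.0555 88.7420 17.6050 3.7215] k=[110 110 85 14 4]
t=4: x=[110.0000 108.6884 82.3886 17.3014 4.7154] k=[110 106 82 15 5]
t=5: x=[109.7826 104.7625 79.5181 18.1109 5.7606] k=[105 104 82 14 9]
t=6: x=[104.5327 102.6220 79.3671 17.4026 9.6718] k=[101 102 83 22 6]
t=7: x=[100.3401 100.5896 80.5754 24.5795 7.1180] k=[95 105 79 25 7]
t=8: x=[94.4177 102.8828 77.2535 27.1532 8.2653] k=[93 101 79 23 7]
t=9: x=[92.1902 99.0286 76.9516 25.3367 8.1611] k=[96 95 73 25 5]
t=10: x=[94.8960 93.2713 71.3218 26.7497 6.2829] k=[95 98 71 27 6]
t=11: x=[94.0460 95.9130 69.7651 28.5149 7.3789] k=[96 97 71 31 9]
t=12: x=[95.0023 95.0318 69.9157 32.2944 10.5565] k=[100 92 72 37 8]
t=13: x=[98.7878 90.6357 70.8698 37.7289 9.8801] k=[100 90 74 37 9]
t=14: x=[98.6809 88.8820 72.5777 37.8797 10.8686] k=[104 91 70 41 11]
t=15: x=[102.8095 89.8101 69.2129 41.3969 13.0508] k=[108 91 71 45 14]
t=16: x=[106.9091 90.0681 70.3174 45.2113 16.2129] k=[103 87 72 44 15]
t=17: x=[101.5737 86.1536 70.9703 44.4086 17.1443] k=[102 81 75 47 15]
t=18: x=[100.2329 80.7163 73.5325 47.2671 17.2995] k=[101 82 72 44 22]
t=19: x=[99.2692 81.4329 70.7192 44.7598 24.0030] k=[100 86 76 48 22]
t=20: x=[98.4671 85.2798 74.7389 48.5701 24.2086] k=[103 80 72 47 28]
t=21: x=[101.1980 79.6932 70.7694 47.7683 30.0027] k=[106 75 67 46 25]
t=22: x=[103.9937 74.9991 65.9515 46.4650 27.0324] k=[105 78 66 47 24]
t=23: x=[103.1323 77.6499 65.2494 47.2671 26.1090] k=[99 79 68 43 25]
t=24: x=[97.0791 78.3647 66.9045 43.8065 26.8786] k=[97 79 65 39 30]
t=25: x=[95.0555 78.1093 63.9960 40.2919 31.5360] k=[92 82 68 39 35]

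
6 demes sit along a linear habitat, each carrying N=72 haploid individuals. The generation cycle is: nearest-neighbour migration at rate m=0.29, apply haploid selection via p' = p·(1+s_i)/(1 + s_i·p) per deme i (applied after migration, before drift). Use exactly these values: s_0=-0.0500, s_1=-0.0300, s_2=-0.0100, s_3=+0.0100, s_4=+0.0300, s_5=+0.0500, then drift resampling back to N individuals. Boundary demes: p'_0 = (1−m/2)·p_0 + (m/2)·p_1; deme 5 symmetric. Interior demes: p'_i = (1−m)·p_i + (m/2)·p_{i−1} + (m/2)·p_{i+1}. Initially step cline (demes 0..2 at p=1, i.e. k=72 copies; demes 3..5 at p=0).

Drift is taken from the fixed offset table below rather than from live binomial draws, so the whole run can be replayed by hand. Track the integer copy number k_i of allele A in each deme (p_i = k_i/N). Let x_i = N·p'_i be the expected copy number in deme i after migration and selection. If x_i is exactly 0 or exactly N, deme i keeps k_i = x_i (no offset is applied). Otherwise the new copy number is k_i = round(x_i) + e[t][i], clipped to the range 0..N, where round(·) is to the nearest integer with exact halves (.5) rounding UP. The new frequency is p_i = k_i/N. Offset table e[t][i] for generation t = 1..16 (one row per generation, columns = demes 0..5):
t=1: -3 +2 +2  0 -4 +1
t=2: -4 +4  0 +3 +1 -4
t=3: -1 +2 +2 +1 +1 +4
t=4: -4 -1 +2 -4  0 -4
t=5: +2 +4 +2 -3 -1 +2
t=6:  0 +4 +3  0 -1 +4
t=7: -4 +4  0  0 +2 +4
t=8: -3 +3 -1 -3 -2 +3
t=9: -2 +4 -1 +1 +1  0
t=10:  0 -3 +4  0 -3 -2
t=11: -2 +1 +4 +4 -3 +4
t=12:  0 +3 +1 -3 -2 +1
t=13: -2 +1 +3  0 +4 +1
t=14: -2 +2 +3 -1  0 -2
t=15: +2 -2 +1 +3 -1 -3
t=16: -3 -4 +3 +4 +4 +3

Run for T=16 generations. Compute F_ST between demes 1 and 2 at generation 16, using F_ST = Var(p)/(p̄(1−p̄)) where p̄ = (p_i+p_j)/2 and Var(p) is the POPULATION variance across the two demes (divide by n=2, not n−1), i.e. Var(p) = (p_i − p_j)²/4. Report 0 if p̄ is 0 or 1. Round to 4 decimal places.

0.0003

t=0: k=[72 72 72 0 0 0]
t=1: x=[72.0000 72.0000 61.4700 10.5291 0.0000 0.0000] k=[72 72 63 11 0 0]
t=2: x=[72.0000 70.6554 56.6439 17.0743 1.6418 0.0000] k=[72 72 57 20 3 0]
t=3: x=[72.0000 69.7598 53.6730 23.0557 5.1701 0.4566] k=[72 72 56 24 6 4]
t=4: x=[72.0000 69.6106 53.5424 26.1956 8.5400 4.4911] k=[72 69 56 22 9 0]
t=5: x=[71.5423 67.4211 52.8139 25.2078 9.8282 1.3690] k=[72 71 55 22 9 3]
t=6: x=[71.8474 68.7313 52.3919 25.0623 10.2726 4.0526] k=[72 72 55 25 9 8]
t=7: x=[72.0000 69.4615 52.9746 27.1982 11.4569 8.5041] k=[72 72 53 27 13 13]
t=8: x=[72.0000 69.1632 51.8394 28.9120 15.3846 13.5279] k=[72 72 51 26 13 17]
t=9: x=[72.0000 68.8649 50.2678 27.9099 15.8270 17.0466] k=[72 72 49 29 17 17]
t=10: x=[72.0000 68.5668 49.2790 30.3345 19.1526 17.6417] k=[72 66 53 30 16 16]
t=11: x=[71.0848 64.7898 51.4025 31.4812 18.4324 16.6154] k=[69 66 55 35 15 21]
t=12: x=[68.3933 64.6412 53.5575 35.1790 19.1831 20.8451] k=[68 68 55 32 17 22]
t=13: x=[67.8017 65.9483 53.4117 33.3381 20.3284 22.0135] k=[66 67 56 33 24 23]
t=14: x=[65.8631 65.0716 54.1253 35.2090 25.6459 23.9178] k=[64 67 57 34 26 22]
t=15: x=[64.0806 64.9230 54.9848 36.3541 27.0775 23.3430] k=[66 63 56 39 26 20]
t=16: x=[65.2580 62.1642 54.4168 39.7572 27.5157 21.6004] k=[62 58 57 44 32 25]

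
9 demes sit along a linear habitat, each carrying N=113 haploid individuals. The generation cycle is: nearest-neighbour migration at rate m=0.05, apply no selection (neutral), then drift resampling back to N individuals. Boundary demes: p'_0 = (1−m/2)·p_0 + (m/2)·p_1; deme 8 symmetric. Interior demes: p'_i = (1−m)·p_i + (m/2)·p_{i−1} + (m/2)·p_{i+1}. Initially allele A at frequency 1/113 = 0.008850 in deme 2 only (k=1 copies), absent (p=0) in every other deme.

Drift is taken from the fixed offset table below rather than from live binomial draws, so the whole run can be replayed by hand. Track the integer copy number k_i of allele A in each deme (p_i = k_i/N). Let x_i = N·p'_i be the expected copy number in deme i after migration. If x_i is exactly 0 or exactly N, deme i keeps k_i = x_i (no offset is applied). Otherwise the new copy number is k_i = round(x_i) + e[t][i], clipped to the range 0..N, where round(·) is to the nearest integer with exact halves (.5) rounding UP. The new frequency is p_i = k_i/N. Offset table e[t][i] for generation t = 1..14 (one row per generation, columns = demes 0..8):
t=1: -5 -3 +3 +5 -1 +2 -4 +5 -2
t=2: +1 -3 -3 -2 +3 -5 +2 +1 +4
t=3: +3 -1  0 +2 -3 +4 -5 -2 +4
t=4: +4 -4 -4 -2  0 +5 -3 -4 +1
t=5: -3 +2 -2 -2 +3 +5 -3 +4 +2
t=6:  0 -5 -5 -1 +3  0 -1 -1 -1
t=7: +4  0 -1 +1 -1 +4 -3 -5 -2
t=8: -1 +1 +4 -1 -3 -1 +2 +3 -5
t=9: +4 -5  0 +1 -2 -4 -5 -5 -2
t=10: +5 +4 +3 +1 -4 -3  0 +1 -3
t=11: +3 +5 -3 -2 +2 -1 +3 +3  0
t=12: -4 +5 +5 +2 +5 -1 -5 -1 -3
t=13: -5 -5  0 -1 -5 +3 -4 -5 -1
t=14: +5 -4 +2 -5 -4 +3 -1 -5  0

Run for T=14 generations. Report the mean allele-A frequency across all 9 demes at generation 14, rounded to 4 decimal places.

t=0: k=[0 0 1 0 0 0 0 0 0]
t=1: x=[0.0000 0.0250 0.9500 0.0250 0.0000 0.0000 0.0000 0.0000 0.0000] k=[0 0 4 5 0 0 0 0 0]
t=2: x=[0.0000 0.1000 3.9250 4.8500 0.1250 0.0000 0.0000 0.0000 0.0000] k=[0 0 1 3 3 0 0 0 0]
t=3: x=[0.0000 0.0250 1.0250 2.9500 2.9250 0.0750 0.0000 0.0000 0.0000] k=[0 0 1 5 0 4 0 0 0]
t=4: x=[0.0000 0.0250 1.0750 4.7750 0.2250 3.8000 0.1000 0.0000 0.0000] k=[0 0 0 3 0 9 0 0 0]
t=5: x=[0.0000 0.0000 0.0750 2.8500 0.3000 8.5500 0.2250 0.0000 0.0000] k=[0 0 0 1 3 14 0 0 0]
t=6: x=[0.0000 0.0000 0.0250 1.0250 3.2250 13.3750 0.3500 0.0000 0.0000] k=[0 0 0 0 6 13 0 0 0]
t=7: x=[0.0000 0.0000 0.0000 0.1500 6.0250 12.5000 0.3250 0.0000 0.0000] k=[0 0 0 1 5 17 0 0 0]
t=8: x=[0.0000 0.0000 0.0250 1.0750 5.2000 16.2750 0.4250 0.0000 0.0000] k=[0 0 4 0 2 15 2 0 0]
t=9: x=[0.0000 0.1000 3.8000 0.1500 2.2750 14.3500 2.2750 0.0500 0.0000] k=[0 0 4 1 0 10 0 0 0]
t=10: x=[0.0000 0.1000 3.8250 1.0500 0.2750 9.5000 0.2500 0.0000 0.0000] k=[0 4 7 2 0 7 0 0 0]
t=11: x=[0.1000 3.9750 6.8000 2.0750 0.2250 6.6500 0.1750 0.0000 0.0000] k=[3 9 4 0 2 6 3 0 0]
t=12: x=[3.1500 8.7250 4.0250 0.1500 2.0500 5.8250 3.0000 0.0750 0.0000] k=[0 14 9 2 7 5 0 0 0]
t=13: x=[0.3500 13.5250 8.9500 2.3000 6.8250 4.9250 0.1250 0.0000 0.0000] k=[0 9 9 1 2 8 0 0 0]
t=14: x=[0.2250 8.7750 8.8000 1.2250 2.1250 7.6500 0.2000 0.0000 0.0000] k=[5 5 11 0 0 11 0 0 0]

0.0315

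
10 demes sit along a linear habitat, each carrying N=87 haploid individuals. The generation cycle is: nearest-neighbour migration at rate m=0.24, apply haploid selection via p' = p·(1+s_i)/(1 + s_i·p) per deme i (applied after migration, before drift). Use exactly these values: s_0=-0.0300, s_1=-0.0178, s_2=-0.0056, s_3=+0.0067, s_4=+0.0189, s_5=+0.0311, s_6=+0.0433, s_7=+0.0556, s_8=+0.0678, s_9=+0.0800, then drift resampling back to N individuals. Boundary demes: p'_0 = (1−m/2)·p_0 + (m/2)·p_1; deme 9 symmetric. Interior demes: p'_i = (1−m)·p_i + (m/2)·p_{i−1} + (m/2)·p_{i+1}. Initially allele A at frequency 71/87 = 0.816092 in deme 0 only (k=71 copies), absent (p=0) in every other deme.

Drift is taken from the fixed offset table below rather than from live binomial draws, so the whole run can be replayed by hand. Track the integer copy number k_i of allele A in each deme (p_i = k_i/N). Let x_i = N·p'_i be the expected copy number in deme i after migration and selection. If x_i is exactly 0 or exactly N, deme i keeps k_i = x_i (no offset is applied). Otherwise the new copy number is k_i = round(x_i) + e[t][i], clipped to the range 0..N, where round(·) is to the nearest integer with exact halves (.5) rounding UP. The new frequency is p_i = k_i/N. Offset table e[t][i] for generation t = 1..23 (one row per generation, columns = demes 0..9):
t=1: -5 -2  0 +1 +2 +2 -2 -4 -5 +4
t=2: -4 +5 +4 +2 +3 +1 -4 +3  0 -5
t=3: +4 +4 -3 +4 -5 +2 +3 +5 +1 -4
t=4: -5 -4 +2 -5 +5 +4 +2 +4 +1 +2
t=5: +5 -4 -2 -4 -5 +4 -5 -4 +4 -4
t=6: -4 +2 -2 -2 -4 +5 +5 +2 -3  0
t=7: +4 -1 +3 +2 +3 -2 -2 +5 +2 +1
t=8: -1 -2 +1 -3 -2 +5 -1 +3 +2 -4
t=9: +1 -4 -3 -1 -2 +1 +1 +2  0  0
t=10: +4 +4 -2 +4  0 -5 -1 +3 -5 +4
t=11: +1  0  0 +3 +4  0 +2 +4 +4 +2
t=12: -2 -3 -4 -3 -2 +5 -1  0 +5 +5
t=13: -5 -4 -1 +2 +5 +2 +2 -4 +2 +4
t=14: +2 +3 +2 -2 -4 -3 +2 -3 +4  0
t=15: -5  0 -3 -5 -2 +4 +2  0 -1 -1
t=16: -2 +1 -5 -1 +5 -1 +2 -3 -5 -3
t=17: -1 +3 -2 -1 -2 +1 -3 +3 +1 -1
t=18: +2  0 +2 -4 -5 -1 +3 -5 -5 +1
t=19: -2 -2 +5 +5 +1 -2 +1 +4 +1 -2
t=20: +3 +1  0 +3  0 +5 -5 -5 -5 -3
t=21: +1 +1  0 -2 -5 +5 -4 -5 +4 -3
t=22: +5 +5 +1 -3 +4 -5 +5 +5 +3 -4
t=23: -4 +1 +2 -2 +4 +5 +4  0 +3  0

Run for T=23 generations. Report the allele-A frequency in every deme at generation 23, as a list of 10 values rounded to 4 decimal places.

[0.1379, 0.1839, 0.1379, 0.0345, 0.1494, 0.1839, 0.2069, 0.1494, 0.1954, 0.1034]

t=0: k=[71 0 0 0 0 0 0 0 0 0]
t=1: x=[61.9401 8.3830 0.0000 0.0000 0.0000 0.0000 0.0000 0.0000 0.0000 0.0000] k=[57 6 0 0 0 0 0 0 0 0]
t=2: x=[50.2350 11.2233 0.7160 0.0000 0.0000 0.0000 0.0000 0.0000 0.0000 0.0000] k=[46 16 5 0 0 0 0 0 0 0]
t=3: x=[41.7382 18.0220 5.6901 0.6040 0.0000 0.0000 0.0000 0.0000 0.0000 0.0000] k=[46 22 3 5 0 0 0 0 0 0]
t=4: x=[42.4577 22.3008 5.4910 4.1865 0.6113 0.0000 0.0000 0.0000 0.0000 0.0000] k=[37 18 7 0 6 0 0 0 0 0]
t=5: x=[34.0865 18.6950 7.4417 1.5703 4.6416 0.7422 0.0000 0.0000 0.0000 0.0000] k=[39 15 5 0 0 5 0 0 0 0]
t=6: x=[35.4783 16.4392 5.5706 0.6040 0.6113 3.9129 0.6258 0.0000 0.0000 0.0000] k=[31 18 4 0 0 9 6 0 0 0]
t=7: x=[28.8497 17.6262 5.1726 0.4832 1.1002 7.7741 5.8677 0.7597 0.0000 0.0000] k=[33 17 8 2 4 6 4 6 0 0]
t=8: x=[30.4742 17.5866 8.3177 2.9792 4.0721 5.6805 4.6636 5.3031 0.7684 0.0000] k=[29 16 9 0 2 11 4 8 3 0]
t=9: x=[26.8711 16.4788 8.7159 1.3287 2.8919 9.3321 5.5357 7.2726 3.4510 0.3887] k=[28 12 6 0 1 10 7 9 3 0]
t=10: x=[25.5272 13.0001 5.9687 0.8456 1.9962 8.7993 7.8992 8.4436 3.5784 0.3887] k=[30 17 4 5 2 4 7 11 0 4]
t=11: x=[27.8600 16.7557 5.6503 4.5487 2.6476 4.2419 7.4021 9.6548 1.9193 3.7893] k=[29 17 6 8 7 4 9 14 6 6]
t=12: x=[26.9897 16.8744 7.5213 7.6867 6.8777 5.1052 9.3478 13.0281 7.3918 6.4444] k=[25 14 4 5 5 10 8 13 12 11]
t=13: x=[23.1587 13.9088 5.2920 4.9109 5.6989 9.4141 9.1824 12.8618 12.6949 11.8880] k=[18 10 4 7 11 11 11 9 15 16]
t=14: x=[16.6265 10.0788 5.0532 7.1638 10.6944 11.2977 11.1661 10.4473 15.2057 16.9036] k=[19 13 7 5 7 8 13 7 19 17]
t=15: x=[17.8441 12.8027 7.4417 5.5144 6.9996 8.7173 12.1153 9.6130 18.2480 18.3286] k=[13 13 4 1 5 13 14 10 17 17]
t=16: x=[12.6668 11.7364 4.6950 1.8521 5.5769 12.4839 13.8876 11.8636 17.0410 18.0774] k=[11 13 0 1 11 11 16 9 12 15]
t=17: x=[10.9452 11.0259 1.6708 2.0936 9.9640 11.9114 15.0812 10.6974 12.6949 15.6012] k=[10 14 0 1 8 13 12 14 14 15]
t=18: x=[10.2025 11.6575 1.7901 1.7313 7.8934 12.6066 12.8163 14.3984 14.9132 15.8535] k=[12 12 4 0 3 12 16 9 10 17]
t=19: x=[11.6884 10.8680 4.4562 0.8456 3.7872 11.7068 15.2046 10.4473 11.3520 17.1973] k=[10 9 9 6 5 10 16 14 12 15]
t=20: x=[9.6164 8.9744 8.5964 6.2788 5.8209 10.3971 15.5746 14.6473 13.3235 15.6012] k=[13 10 9 9 6 15 11 10 8 13]
t=21: x=[12.3145 10.0788 9.0743 8.6921 7.5684 13.7917 11.7853 10.3639 9.3748 13.2410] k=[13 11 9 7 3 19 8 5 13 10]
t=22: x=[12.4319 10.8286 8.9548 6.8018 5.4956 16.1591 9.3065 6.6446 12.3594 11.0832] k=[17 16 10 4 9 11 14 12 15 7]
t=23: x=[16.4695 15.1737 9.9504 5.3535 8.7868 11.4204 13.8876 13.1943 14.4534 8.5343] k=[12 16 12 3 13 16 18 13 17 9]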